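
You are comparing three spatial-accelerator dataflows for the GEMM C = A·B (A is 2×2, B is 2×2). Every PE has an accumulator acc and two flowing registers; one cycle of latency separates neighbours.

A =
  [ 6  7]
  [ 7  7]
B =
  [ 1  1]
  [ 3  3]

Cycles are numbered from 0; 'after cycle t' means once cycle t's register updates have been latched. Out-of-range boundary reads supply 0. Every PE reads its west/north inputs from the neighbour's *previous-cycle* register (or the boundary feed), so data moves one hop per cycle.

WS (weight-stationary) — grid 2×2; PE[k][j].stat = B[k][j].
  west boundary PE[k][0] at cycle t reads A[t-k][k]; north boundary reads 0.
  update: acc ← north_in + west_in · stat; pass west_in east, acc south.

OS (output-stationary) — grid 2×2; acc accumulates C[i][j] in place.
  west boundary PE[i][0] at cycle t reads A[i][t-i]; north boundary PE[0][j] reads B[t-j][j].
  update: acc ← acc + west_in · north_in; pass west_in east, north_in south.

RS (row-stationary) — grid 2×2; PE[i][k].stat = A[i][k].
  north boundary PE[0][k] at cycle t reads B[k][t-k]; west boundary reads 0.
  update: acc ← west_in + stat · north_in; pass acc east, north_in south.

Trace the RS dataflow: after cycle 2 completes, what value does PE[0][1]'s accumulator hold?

RS on a 2×2 grid — tracing PE[0][1] and its feeders:
  0: (0,0).acc=6  regs=<6,1>
  0: (0,1).acc=0  regs=<0,0>
  1: (0,0).acc=6  regs=<6,1>
  1: (0,1).acc=27  regs=<27,3>
  2: (0,0).acc=0  regs=<0,0>
  2: (0,1).acc=27  regs=<27,3>

PE[0][1].acc = 27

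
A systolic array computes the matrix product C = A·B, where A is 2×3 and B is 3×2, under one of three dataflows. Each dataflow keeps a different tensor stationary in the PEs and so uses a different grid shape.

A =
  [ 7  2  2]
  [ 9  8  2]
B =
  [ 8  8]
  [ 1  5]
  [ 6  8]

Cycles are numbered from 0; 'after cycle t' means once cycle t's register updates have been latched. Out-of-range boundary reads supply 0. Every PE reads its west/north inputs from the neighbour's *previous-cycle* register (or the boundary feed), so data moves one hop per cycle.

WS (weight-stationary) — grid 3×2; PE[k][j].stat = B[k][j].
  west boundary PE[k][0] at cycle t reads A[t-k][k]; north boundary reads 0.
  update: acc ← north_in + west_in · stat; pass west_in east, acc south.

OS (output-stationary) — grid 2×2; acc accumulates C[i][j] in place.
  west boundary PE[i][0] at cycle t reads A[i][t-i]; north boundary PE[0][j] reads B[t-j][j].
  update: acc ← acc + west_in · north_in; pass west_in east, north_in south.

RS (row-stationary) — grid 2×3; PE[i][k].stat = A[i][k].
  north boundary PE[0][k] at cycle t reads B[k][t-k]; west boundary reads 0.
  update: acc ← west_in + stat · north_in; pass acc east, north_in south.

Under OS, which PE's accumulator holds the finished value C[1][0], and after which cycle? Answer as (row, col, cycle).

Under OS, C[1][0] lands at PE[1][0]:
  cycle 0: PE[1][0] → acc 0, east 0, south 0
  cycle 1: PE[1][0] → acc 72, east 9, south 8
  cycle 2: PE[1][0] → acc 80, east 8, south 1
  cycle 3: PE[1][0] → acc 92, east 2, south 6

(row, col, cycle) = (1, 0, 3)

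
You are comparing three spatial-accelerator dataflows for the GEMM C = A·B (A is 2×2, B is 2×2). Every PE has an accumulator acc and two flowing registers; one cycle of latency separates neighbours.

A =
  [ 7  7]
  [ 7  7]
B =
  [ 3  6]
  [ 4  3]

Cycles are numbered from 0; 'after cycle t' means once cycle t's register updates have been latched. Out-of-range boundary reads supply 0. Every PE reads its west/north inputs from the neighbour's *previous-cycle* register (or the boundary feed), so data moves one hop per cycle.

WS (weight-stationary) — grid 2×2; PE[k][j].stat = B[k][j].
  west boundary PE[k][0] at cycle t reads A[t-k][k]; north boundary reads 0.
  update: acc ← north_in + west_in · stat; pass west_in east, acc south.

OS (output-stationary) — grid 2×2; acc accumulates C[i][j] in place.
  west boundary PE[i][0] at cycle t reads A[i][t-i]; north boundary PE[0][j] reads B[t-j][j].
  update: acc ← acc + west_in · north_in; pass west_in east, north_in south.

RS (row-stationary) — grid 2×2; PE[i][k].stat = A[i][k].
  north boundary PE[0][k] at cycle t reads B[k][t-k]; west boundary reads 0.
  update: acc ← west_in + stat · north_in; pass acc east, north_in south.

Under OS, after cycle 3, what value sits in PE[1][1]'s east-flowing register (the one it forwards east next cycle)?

OS 2×2: PE[1][1] cycle-by-cycle (with neighbour feeds):
  t=0 PE[0][1]: acc=0 h=0 v=0
  t=0 PE[1][0]: acc=0 h=0 v=0
  t=0 PE[1][1]: acc=0 h=0 v=0
  t=1 PE[0][1]: acc=42 h=7 v=6
  t=1 PE[1][0]: acc=21 h=7 v=3
  t=1 PE[1][1]: acc=0 h=0 v=0
  t=2 PE[0][1]: acc=63 h=7 v=3
  t=2 PE[1][0]: acc=49 h=7 v=4
  t=2 PE[1][1]: acc=42 h=7 v=6
  t=3 PE[0][1]: acc=63 h=0 v=0
  t=3 PE[1][0]: acc=49 h=0 v=0
  t=3 PE[1][1]: acc=63 h=7 v=3

register = 7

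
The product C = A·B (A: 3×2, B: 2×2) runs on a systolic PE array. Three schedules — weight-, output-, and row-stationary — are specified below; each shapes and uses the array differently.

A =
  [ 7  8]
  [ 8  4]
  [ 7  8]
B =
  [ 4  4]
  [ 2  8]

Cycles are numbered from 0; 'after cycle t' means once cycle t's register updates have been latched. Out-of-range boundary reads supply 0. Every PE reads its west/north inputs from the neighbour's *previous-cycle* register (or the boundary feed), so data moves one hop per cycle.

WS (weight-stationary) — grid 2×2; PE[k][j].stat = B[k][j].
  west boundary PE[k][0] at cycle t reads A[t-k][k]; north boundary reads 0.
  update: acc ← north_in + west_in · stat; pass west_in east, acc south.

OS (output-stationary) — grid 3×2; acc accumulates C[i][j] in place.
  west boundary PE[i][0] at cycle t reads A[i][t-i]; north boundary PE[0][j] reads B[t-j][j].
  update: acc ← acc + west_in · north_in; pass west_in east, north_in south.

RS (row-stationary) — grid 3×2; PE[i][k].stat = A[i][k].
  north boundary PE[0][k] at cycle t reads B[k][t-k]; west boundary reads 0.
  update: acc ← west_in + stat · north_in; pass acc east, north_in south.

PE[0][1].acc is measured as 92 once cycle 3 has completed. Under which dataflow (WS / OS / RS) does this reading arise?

Under WS (2×2), PE[0][1]:
  t=0 PE[0][1]: acc=0 h=0 v=0
  t=1 PE[0][1]: acc=28 h=7 v=28
  t=2 PE[0][1]: acc=32 h=8 v=32
  t=3 PE[0][1]: acc=28 h=7 v=28
Under OS (3×2), PE[0][1]:
  t=0 PE[0][1]: acc=0 h=0 v=0
  t=1 PE[0][1]: acc=28 h=7 v=4
  t=2 PE[0][1]: acc=92 h=8 v=8
  t=3 PE[0][1]: acc=92 h=0 v=0
Under RS (3×2), PE[0][1]:
  t=0 PE[0][1]: acc=0 h=0 v=0
  t=1 PE[0][1]: acc=44 h=44 v=2
  t=2 PE[0][1]: acc=92 h=92 v=8
  t=3 PE[0][1]: acc=0 h=0 v=0

dataflow = OS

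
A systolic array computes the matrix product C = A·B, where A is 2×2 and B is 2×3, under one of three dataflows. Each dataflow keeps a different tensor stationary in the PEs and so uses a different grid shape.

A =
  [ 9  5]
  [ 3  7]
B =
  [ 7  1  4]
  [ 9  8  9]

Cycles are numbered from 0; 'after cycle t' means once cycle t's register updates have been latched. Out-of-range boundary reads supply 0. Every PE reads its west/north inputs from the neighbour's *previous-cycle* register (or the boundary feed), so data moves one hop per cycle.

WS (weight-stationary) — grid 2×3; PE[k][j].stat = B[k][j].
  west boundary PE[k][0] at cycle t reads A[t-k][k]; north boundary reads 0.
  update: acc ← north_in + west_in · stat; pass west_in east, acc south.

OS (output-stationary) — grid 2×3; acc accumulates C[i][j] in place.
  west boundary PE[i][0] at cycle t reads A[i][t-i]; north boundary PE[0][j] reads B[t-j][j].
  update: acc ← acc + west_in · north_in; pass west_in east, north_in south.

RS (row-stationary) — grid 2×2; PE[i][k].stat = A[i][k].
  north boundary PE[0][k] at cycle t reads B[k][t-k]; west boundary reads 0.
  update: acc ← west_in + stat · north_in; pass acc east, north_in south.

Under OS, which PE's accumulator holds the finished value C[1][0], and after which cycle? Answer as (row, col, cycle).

Under OS, C[1][0] lands at PE[1][0]:
  after 0 — PE[1][0] acc=0, pass-E 0, pass-S 0
  after 1 — PE[1][0] acc=21, pass-E 3, pass-S 7
  after 2 — PE[1][0] acc=84, pass-E 7, pass-S 9

(row, col, cycle) = (1, 0, 2)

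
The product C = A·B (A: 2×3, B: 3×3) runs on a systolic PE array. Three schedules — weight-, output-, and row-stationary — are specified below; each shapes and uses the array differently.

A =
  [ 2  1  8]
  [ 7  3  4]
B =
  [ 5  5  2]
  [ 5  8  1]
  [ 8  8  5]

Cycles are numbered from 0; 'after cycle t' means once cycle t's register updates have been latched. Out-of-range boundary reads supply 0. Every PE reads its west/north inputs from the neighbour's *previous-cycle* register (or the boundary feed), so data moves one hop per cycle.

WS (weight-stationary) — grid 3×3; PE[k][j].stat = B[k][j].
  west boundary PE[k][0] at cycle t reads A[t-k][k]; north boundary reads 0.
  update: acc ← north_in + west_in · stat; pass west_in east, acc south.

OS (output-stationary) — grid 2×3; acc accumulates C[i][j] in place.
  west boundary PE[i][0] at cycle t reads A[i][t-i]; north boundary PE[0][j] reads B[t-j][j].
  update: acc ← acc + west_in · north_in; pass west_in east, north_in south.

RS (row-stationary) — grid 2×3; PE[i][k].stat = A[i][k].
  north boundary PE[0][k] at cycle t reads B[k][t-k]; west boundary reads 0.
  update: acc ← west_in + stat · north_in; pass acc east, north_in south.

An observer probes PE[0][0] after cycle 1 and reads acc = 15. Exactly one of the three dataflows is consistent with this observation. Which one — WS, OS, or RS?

Under WS (3×3), PE[0][0]:
  @0  [0,0]  acc 10  |  →2  ↓10
  @1  [0,0]  acc 35  |  →7  ↓35
Under OS (2×3), PE[0][0]:
  @0  [0,0]  acc 10  |  →2  ↓5
  @1  [0,0]  acc 15  |  →1  ↓5
Under RS (2×3), PE[0][0]:
  @0  [0,0]  acc 10  |  →10  ↓5
  @1  [0,0]  acc 10  |  →10  ↓5

dataflow = OS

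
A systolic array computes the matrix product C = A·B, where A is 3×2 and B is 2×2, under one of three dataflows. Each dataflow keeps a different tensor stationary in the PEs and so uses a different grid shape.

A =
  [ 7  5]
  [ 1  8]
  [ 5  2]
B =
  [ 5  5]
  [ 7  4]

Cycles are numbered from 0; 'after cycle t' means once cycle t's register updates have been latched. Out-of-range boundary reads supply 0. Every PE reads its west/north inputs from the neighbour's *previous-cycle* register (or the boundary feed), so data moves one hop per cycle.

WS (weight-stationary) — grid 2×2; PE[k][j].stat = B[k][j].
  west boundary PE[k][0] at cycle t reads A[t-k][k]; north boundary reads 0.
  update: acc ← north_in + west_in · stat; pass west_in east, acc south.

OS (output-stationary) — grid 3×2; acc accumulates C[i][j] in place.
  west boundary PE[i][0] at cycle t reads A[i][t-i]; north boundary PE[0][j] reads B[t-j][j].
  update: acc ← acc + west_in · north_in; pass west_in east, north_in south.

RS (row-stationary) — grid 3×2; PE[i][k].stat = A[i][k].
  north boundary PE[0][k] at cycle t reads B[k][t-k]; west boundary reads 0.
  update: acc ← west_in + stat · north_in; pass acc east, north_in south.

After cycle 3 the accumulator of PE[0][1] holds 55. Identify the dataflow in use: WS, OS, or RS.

dataflow = OS

Under WS (2×2), PE[0][1]:
  @0  [0,1]  acc 0  |  →0  ↓0
  @1  [0,1]  acc 35  |  →7  ↓35
  @2  [0,1]  acc 5  |  →1  ↓5
  @3  [0,1]  acc 25  |  →5  ↓25
Under OS (3×2), PE[0][1]:
  @0  [0,1]  acc 0  |  →0  ↓0
  @1  [0,1]  acc 35  |  →7  ↓5
  @2  [0,1]  acc 55  |  →5  ↓4
  @3  [0,1]  acc 55  |  →0  ↓0
Under RS (3×2), PE[0][1]:
  @0  [0,1]  acc 0  |  →0  ↓0
  @1  [0,1]  acc 70  |  →70  ↓7
  @2  [0,1]  acc 55  |  →55  ↓4
  @3  [0,1]  acc 0  |  →0  ↓0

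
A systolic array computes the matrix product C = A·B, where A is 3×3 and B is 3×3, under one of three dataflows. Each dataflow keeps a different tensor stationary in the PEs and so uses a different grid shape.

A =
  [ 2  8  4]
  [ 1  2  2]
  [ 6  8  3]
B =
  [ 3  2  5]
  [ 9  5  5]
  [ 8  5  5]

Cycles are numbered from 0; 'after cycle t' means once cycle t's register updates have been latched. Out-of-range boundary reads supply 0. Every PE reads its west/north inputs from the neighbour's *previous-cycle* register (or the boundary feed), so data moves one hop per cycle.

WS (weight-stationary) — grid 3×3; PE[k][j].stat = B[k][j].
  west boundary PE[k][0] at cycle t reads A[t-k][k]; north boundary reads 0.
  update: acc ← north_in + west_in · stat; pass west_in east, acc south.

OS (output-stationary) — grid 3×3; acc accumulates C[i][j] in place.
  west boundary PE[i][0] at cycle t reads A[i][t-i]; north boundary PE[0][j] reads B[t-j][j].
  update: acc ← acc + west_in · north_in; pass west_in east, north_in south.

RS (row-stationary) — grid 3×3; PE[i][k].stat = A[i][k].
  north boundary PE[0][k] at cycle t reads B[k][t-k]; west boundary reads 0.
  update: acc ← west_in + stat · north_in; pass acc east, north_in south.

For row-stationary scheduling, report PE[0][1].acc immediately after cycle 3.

PE[0][1].acc = 50

RS on a 3×3 grid — tracing PE[0][1] and its feeders:
  c0 r0c0: 6 / 6 / 3
  c0 r0c1: 0 / 0 / 0
  c1 r0c0: 4 / 4 / 2
  c1 r0c1: 78 / 78 / 9
  c2 r0c0: 10 / 10 / 5
  c2 r0c1: 44 / 44 / 5
  c3 r0c0: 0 / 0 / 0
  c3 r0c1: 50 / 50 / 5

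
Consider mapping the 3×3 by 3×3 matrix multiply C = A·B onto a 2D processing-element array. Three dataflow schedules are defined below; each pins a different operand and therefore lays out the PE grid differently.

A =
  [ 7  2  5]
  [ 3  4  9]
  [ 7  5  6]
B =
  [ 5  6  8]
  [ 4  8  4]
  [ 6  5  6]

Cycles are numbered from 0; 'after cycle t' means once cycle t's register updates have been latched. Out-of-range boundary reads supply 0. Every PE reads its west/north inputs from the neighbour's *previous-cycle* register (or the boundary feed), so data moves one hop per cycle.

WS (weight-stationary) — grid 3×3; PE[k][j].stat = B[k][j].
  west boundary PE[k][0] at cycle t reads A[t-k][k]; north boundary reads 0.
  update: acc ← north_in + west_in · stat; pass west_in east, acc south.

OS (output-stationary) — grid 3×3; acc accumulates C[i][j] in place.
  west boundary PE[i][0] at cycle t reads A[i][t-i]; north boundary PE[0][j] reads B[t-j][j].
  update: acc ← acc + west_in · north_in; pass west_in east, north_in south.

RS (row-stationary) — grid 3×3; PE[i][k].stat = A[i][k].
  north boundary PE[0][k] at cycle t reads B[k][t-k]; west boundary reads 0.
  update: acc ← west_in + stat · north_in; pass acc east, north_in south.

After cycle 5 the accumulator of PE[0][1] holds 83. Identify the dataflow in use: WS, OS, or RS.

dataflow = OS

— WS: 3×3; PE[0][1] trace:
  c0 r0c1: 0 / 0 / 0
  c1 r0c1: 42 / 7 / 42
  c2 r0c1: 18 / 3 / 18
  c3 r0c1: 42 / 7 / 42
  c4 r0c1: 0 / 0 / 0
  c5 r0c1: 0 / 0 / 0
— OS: 3×3; PE[0][1] trace:
  c0 r0c1: 0 / 0 / 0
  c1 r0c1: 42 / 7 / 6
  c2 r0c1: 58 / 2 / 8
  c3 r0c1: 83 / 5 / 5
  c4 r0c1: 83 / 0 / 0
  c5 r0c1: 83 / 0 / 0
— RS: 3×3; PE[0][1] trace:
  c0 r0c1: 0 / 0 / 0
  c1 r0c1: 43 / 43 / 4
  c2 r0c1: 58 / 58 / 8
  c3 r0c1: 64 / 64 / 4
  c4 r0c1: 0 / 0 / 0
  c5 r0c1: 0 / 0 / 0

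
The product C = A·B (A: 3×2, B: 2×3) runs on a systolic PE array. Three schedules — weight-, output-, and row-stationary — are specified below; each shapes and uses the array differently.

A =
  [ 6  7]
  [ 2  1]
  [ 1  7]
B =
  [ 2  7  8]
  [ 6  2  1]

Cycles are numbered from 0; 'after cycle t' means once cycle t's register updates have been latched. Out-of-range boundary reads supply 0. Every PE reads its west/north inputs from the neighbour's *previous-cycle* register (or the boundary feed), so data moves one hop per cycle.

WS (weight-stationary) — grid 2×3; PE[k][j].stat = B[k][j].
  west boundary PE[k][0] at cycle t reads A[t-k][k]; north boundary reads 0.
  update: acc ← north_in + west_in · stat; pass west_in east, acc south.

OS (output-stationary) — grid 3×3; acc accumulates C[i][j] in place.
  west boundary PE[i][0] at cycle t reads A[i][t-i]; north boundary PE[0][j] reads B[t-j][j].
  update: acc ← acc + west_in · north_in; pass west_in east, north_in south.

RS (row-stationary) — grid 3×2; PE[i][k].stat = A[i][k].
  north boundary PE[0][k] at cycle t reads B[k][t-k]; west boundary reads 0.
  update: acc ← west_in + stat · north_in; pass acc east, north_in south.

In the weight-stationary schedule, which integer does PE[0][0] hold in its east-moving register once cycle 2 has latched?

register = 1

WS (2×3). Following PE[0][0] plus its west/north inputs:
  cycle 0: PE[0][0] → acc 12, east 6, south 12
  cycle 1: PE[0][0] → acc 4, east 2, south 4
  cycle 2: PE[0][0] → acc 2, east 1, south 2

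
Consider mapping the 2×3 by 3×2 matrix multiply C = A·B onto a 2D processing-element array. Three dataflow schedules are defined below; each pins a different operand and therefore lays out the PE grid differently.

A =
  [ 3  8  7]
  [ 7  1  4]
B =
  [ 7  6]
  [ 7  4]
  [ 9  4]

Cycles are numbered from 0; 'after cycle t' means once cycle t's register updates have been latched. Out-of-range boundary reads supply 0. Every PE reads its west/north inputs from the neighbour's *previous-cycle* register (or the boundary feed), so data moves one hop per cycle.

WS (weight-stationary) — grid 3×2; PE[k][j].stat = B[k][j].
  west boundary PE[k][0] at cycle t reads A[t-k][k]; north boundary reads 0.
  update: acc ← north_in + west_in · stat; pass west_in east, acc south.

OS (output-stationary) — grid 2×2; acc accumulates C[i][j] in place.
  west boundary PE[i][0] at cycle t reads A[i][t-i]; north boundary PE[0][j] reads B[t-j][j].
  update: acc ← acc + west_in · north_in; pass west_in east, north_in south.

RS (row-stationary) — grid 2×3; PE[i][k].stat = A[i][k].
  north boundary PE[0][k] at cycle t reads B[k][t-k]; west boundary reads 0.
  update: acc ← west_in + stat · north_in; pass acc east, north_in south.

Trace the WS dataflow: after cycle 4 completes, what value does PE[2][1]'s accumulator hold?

WS 3×2: PE[2][1] cycle-by-cycle (with neighbour feeds):
  0: (1,1).acc=0  regs=<0,0>
  0: (2,0).acc=0  regs=<0,0>
  0: (2,1).acc=0  regs=<0,0>
  1: (1,1).acc=0  regs=<0,0>
  1: (2,0).acc=0  regs=<0,0>
  1: (2,1).acc=0  regs=<0,0>
  2: (1,1).acc=50  regs=<8,50>
  2: (2,0).acc=140  regs=<7,140>
  2: (2,1).acc=0  regs=<0,0>
  3: (1,1).acc=46  regs=<1,46>
  3: (2,0).acc=92  regs=<4,92>
  3: (2,1).acc=78  regs=<7,78>
  4: (1,1).acc=0  regs=<0,0>
  4: (2,0).acc=0  regs=<0,0>
  4: (2,1).acc=62  regs=<4,62>

PE[2][1].acc = 62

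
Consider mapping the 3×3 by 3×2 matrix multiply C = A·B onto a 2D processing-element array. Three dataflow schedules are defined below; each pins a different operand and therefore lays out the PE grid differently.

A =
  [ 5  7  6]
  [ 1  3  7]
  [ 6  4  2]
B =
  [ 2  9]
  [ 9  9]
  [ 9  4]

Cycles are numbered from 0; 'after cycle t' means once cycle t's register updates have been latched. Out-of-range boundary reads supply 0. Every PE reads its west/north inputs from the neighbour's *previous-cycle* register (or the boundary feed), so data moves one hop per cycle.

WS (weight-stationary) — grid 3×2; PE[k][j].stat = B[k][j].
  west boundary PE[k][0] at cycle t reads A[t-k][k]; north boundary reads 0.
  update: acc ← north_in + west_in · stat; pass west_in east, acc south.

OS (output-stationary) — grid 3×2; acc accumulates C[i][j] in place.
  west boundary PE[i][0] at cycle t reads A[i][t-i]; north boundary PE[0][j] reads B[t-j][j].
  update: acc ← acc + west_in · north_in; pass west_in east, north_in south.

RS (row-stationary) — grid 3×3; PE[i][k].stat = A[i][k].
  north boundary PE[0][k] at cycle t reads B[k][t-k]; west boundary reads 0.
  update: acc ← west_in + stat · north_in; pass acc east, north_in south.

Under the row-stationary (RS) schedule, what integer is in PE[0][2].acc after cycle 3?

RS 3×3: PE[0][2] cycle-by-cycle (with neighbour feeds):
  c0 r0c1: 0 / 0 / 0
  c0 r0c2: 0 / 0 / 0
  c1 r0c1: 73 / 73 / 9
  c1 r0c2: 0 / 0 / 0
  c2 r0c1: 108 / 108 / 9
  c2 r0c2: 127 / 127 / 9
  c3 r0c1: 0 / 0 / 0
  c3 r0c2: 132 / 132 / 4

PE[0][2].acc = 132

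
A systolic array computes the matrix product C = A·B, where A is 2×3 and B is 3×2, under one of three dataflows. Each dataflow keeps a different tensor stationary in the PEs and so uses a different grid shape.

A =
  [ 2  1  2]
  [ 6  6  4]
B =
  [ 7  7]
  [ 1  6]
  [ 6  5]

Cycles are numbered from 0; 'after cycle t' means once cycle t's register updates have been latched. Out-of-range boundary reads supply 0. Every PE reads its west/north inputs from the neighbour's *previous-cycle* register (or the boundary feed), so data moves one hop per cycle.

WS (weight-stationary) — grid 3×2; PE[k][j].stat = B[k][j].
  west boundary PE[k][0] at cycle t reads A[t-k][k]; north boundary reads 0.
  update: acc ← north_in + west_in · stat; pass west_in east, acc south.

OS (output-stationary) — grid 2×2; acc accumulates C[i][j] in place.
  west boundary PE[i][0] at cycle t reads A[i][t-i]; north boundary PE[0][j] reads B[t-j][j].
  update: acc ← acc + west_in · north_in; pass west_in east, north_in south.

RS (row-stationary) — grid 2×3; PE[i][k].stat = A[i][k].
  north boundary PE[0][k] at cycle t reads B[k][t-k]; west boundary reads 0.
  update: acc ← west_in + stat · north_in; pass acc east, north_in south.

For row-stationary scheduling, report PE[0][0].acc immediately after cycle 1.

Tracing RS — 2×3 array, target PE[0][0]:
  @0  [0,0]  acc 14  |  →14  ↓7
  @1  [0,0]  acc 14  |  →14  ↓7

PE[0][0].acc = 14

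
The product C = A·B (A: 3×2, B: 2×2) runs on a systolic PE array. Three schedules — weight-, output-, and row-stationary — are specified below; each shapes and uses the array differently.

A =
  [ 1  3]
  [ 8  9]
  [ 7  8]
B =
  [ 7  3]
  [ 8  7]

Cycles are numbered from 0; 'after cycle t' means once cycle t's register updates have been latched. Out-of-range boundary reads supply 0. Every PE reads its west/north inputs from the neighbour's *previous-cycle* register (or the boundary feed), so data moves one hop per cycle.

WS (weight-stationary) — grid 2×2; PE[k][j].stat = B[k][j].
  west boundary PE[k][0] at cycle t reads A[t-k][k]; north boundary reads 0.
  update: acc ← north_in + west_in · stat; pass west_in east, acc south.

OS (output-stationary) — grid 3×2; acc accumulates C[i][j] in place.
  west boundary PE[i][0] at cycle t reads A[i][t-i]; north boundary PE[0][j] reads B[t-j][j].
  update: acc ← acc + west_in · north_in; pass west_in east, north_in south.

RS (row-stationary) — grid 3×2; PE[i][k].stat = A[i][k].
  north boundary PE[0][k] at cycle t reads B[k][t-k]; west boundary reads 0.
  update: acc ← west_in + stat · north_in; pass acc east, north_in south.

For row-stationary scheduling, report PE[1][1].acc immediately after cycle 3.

RS (3×2). Following PE[1][1] plus its west/north inputs:
  [0] (0,1) acc=0 (h:0 v:0)
  [0] (1,0) acc=0 (h:0 v:0)
  [0] (1,1) acc=0 (h:0 v:0)
  [1] (0,1) acc=31 (h:31 v:8)
  [1] (1,0) acc=56 (h:56 v:7)
  [1] (1,1) acc=0 (h:0 v:0)
  [2] (0,1) acc=24 (h:24 v:7)
  [2] (1,0) acc=24 (h:24 v:3)
  [2] (1,1) acc=128 (h:128 v:8)
  [3] (0,1) acc=0 (h:0 v:0)
  [3] (1,0) acc=0 (h:0 v:0)
  [3] (1,1) acc=87 (h:87 v:7)

PE[1][1].acc = 87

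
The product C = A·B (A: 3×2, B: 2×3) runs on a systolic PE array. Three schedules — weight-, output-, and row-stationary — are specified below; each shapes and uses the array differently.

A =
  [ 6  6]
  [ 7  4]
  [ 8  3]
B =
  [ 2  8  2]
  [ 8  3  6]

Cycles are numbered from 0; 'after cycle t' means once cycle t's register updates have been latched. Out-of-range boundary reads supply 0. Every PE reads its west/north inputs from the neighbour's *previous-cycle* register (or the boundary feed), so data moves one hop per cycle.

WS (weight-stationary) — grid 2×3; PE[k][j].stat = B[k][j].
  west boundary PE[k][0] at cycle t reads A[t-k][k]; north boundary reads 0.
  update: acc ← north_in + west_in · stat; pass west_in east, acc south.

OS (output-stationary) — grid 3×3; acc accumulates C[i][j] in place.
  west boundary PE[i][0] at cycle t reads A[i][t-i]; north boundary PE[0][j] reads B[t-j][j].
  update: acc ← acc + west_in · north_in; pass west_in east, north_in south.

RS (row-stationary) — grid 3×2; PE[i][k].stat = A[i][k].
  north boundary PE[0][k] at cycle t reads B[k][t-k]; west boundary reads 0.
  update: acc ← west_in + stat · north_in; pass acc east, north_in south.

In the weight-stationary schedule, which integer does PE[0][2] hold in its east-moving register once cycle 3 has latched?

register = 7

WS on a 2×3 grid — tracing PE[0][2] and its feeders:
  t=0 PE[0][1]: acc=0 h=0 v=0
  t=0 PE[0][2]: acc=0 h=0 v=0
  t=1 PE[0][1]: acc=48 h=6 v=48
  t=1 PE[0][2]: acc=0 h=0 v=0
  t=2 PE[0][1]: acc=56 h=7 v=56
  t=2 PE[0][2]: acc=12 h=6 v=12
  t=3 PE[0][1]: acc=64 h=8 v=64
  t=3 PE[0][2]: acc=14 h=7 v=14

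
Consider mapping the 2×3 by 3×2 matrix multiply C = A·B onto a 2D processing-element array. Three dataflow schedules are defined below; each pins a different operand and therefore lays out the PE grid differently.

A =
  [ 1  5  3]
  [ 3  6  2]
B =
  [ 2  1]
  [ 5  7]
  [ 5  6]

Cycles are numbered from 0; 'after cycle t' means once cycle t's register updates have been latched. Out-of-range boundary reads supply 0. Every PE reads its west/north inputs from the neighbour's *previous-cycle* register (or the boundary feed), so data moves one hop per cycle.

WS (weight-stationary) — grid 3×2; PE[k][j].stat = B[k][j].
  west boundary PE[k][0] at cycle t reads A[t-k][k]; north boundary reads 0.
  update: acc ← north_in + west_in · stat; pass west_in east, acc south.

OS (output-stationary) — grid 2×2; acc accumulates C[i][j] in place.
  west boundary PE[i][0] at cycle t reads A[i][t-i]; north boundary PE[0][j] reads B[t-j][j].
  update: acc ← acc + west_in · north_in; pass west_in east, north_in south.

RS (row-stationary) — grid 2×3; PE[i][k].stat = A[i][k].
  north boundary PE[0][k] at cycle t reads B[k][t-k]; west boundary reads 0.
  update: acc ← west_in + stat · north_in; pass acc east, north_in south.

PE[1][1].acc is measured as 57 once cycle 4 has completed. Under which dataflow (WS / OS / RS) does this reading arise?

WS (3×2 grid), PE[1][1]:
  cycle 0: PE[1][1] → acc 0, east 0, south 0
  cycle 1: PE[1][1] → acc 0, east 0, south 0
  cycle 2: PE[1][1] → acc 36, east 5, south 36
  cycle 3: PE[1][1] → acc 45, east 6, south 45
  cycle 4: PE[1][1] → acc 0, east 0, south 0
OS (2×2 grid), PE[1][1]:
  cycle 0: PE[1][1] → acc 0, east 0, south 0
  cycle 1: PE[1][1] → acc 0, east 0, south 0
  cycle 2: PE[1][1] → acc 3, east 3, south 1
  cycle 3: PE[1][1] → acc 45, east 6, south 7
  cycle 4: PE[1][1] → acc 57, east 2, south 6
RS (2×3 grid), PE[1][1]:
  cycle 0: PE[1][1] → acc 0, east 0, south 0
  cycle 1: PE[1][1] → acc 0, east 0, south 0
  cycle 2: PE[1][1] → acc 36, east 36, south 5
  cycle 3: PE[1][1] → acc 45, east 45, south 7
  cycle 4: PE[1][1] → acc 0, east 0, south 0

dataflow = OS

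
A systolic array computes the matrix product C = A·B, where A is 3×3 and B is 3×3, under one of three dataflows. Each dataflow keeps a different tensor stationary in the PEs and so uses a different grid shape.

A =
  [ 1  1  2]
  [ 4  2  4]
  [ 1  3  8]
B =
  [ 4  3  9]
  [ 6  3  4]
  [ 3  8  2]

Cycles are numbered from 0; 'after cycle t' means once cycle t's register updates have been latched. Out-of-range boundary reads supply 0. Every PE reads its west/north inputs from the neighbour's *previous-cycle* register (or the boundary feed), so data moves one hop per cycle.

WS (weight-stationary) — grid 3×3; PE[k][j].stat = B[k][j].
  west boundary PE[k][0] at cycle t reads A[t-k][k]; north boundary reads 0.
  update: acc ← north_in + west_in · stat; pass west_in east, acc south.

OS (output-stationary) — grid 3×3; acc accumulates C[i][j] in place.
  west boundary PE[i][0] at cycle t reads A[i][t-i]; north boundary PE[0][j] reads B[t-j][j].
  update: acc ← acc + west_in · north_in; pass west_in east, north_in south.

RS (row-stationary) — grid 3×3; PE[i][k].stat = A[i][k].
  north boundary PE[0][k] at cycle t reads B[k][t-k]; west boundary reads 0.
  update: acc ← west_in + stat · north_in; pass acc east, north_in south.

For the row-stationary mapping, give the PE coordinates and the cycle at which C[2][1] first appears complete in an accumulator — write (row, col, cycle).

(row, col, cycle) = (2, 2, 5)

Under RS, C[2][1] lands at PE[2][2]:
  @0  [2,2]  acc 0  |  →0  ↓0
  @1  [2,2]  acc 0  |  →0  ↓0
  @2  [2,2]  acc 0  |  →0  ↓0
  @3  [2,2]  acc 0  |  →0  ↓0
  @4  [2,2]  acc 46  |  →46  ↓3
  @5  [2,2]  acc 76  |  →76  ↓8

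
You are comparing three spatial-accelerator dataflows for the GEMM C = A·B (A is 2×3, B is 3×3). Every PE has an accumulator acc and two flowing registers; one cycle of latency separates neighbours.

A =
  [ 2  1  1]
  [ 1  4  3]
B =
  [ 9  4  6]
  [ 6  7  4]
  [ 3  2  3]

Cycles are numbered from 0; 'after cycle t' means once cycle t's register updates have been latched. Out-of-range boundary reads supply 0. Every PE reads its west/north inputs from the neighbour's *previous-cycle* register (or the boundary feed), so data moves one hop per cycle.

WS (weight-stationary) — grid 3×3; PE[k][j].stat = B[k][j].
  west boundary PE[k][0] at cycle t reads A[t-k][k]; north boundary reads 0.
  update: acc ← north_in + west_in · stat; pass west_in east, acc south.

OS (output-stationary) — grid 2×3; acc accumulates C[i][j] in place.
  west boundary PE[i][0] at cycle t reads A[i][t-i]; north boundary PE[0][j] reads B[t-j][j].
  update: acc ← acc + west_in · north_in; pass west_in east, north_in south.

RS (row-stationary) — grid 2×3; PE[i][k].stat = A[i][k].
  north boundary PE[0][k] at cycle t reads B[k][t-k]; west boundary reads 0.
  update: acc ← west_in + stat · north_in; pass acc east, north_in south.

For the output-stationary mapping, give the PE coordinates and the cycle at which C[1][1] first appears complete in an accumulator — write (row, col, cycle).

(row, col, cycle) = (1, 1, 4)

OS: C[1][1] accumulates in PE[1][1]:
  after 0 — PE[1][1] acc=0, pass-E 0, pass-S 0
  after 1 — PE[1][1] acc=0, pass-E 0, pass-S 0
  after 2 — PE[1][1] acc=4, pass-E 1, pass-S 4
  after 3 — PE[1][1] acc=32, pass-E 4, pass-S 7
  after 4 — PE[1][1] acc=38, pass-E 3, pass-S 2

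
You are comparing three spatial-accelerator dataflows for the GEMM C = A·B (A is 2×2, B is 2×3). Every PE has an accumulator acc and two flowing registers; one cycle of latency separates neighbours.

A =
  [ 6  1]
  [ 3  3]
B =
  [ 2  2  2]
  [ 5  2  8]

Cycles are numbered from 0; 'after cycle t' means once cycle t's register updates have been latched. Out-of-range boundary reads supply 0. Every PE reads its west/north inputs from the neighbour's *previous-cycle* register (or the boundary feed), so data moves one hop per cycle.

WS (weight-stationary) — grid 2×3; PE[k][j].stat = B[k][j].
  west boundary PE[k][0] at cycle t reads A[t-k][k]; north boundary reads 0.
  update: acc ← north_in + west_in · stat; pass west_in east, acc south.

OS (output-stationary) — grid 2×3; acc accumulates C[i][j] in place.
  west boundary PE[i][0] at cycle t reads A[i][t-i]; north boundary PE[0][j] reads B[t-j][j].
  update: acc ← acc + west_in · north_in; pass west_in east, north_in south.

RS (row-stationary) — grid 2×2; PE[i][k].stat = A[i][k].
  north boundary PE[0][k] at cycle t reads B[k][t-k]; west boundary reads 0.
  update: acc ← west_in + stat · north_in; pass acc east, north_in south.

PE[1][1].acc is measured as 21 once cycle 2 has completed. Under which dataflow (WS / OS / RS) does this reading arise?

— WS: 2×3; PE[1][1] trace:
  0: (1,1).acc=0  regs=<0,0>
  1: (1,1).acc=0  regs=<0,0>
  2: (1,1).acc=14  regs=<1,14>
— OS: 2×3; PE[1][1] trace:
  0: (1,1).acc=0  regs=<0,0>
  1: (1,1).acc=0  regs=<0,0>
  2: (1,1).acc=6  regs=<3,2>
— RS: 2×2; PE[1][1] trace:
  0: (1,1).acc=0  regs=<0,0>
  1: (1,1).acc=0  regs=<0,0>
  2: (1,1).acc=21  regs=<21,5>

dataflow = RS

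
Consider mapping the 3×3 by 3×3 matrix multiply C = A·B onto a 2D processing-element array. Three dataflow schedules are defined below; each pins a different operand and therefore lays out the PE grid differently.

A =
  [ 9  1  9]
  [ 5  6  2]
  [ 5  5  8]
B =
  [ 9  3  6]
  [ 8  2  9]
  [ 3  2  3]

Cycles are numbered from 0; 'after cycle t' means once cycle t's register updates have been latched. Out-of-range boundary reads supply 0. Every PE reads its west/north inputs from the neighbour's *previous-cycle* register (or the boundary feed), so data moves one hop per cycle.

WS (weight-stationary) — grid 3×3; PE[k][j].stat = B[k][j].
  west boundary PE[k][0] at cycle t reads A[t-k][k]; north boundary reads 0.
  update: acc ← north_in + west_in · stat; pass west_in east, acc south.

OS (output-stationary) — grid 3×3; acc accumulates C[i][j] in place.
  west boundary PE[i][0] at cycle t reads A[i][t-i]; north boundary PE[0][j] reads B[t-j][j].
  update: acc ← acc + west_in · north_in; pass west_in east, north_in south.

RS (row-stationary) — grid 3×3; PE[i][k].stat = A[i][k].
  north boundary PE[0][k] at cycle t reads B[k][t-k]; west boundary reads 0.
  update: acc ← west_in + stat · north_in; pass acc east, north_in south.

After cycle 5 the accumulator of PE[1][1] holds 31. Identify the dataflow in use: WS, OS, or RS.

dataflow = OS

WS (3×3 grid), PE[1][1]:
  [0] (1,1) acc=0 (h:0 v:0)
  [1] (1,1) acc=0 (h:0 v:0)
  [2] (1,1) acc=29 (h:1 v:29)
  [3] (1,1) acc=27 (h:6 v:27)
  [4] (1,1) acc=25 (h:5 v:25)
  [5] (1,1) acc=0 (h:0 v:0)
OS (3×3 grid), PE[1][1]:
  [0] (1,1) acc=0 (h:0 v:0)
  [1] (1,1) acc=0 (h:0 v:0)
  [2] (1,1) acc=15 (h:5 v:3)
  [3] (1,1) acc=27 (h:6 v:2)
  [4] (1,1) acc=31 (h:2 v:2)
  [5] (1,1) acc=31 (h:0 v:0)
RS (3×3 grid), PE[1][1]:
  [0] (1,1) acc=0 (h:0 v:0)
  [1] (1,1) acc=0 (h:0 v:0)
  [2] (1,1) acc=93 (h:93 v:8)
  [3] (1,1) acc=27 (h:27 v:2)
  [4] (1,1) acc=84 (h:84 v:9)
  [5] (1,1) acc=0 (h:0 v:0)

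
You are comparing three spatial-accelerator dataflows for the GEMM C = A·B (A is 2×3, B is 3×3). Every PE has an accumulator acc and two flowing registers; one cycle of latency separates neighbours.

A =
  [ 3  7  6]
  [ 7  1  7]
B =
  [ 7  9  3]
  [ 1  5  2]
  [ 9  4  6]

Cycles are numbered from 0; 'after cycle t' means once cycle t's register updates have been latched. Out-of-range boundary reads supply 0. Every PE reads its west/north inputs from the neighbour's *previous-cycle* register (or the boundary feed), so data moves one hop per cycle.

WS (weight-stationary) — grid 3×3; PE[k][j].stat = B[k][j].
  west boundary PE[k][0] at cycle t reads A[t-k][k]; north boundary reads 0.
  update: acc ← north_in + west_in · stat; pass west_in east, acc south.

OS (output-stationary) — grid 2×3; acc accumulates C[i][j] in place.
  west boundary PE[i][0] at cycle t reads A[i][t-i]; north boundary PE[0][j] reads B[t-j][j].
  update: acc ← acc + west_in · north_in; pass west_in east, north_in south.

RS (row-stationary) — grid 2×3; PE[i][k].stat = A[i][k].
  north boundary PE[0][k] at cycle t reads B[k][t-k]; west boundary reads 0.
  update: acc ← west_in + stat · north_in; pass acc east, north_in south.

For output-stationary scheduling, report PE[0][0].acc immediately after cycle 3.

PE[0][0].acc = 82

Tracing OS — 2×3 array, target PE[0][0]:
  step 0 · PE0,0: acc=21; fwd→3 fwd↓7
  step 1 · PE0,0: acc=28; fwd→7 fwd↓1
  step 2 · PE0,0: acc=82; fwd→6 fwd↓9
  step 3 · PE0,0: acc=82; fwd→0 fwd↓0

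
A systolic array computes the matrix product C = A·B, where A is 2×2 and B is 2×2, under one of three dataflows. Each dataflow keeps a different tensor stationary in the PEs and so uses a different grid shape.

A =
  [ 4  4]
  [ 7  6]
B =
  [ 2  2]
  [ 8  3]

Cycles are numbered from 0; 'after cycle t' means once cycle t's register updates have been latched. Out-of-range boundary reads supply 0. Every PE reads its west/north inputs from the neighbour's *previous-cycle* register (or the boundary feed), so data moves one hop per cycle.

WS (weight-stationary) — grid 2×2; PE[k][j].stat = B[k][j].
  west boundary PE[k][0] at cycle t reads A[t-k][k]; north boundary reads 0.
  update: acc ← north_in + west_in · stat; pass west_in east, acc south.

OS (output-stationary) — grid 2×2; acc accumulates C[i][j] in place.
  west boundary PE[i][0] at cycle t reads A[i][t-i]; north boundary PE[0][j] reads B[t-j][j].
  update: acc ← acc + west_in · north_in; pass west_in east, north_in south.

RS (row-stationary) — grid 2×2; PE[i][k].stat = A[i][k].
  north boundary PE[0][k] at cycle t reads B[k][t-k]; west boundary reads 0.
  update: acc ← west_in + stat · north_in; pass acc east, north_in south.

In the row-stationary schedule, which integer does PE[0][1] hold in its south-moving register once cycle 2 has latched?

Tracing RS — 2×2 array, target PE[0][1]:
  after 0 — PE[0][0] acc=8, pass-E 8, pass-S 2
  after 0 — PE[0][1] acc=0, pass-E 0, pass-S 0
  after 1 — PE[0][0] acc=8, pass-E 8, pass-S 2
  after 1 — PE[0][1] acc=40, pass-E 40, pass-S 8
  after 2 — PE[0][0] acc=0, pass-E 0, pass-S 0
  after 2 — PE[0][1] acc=20, pass-E 20, pass-S 3

register = 3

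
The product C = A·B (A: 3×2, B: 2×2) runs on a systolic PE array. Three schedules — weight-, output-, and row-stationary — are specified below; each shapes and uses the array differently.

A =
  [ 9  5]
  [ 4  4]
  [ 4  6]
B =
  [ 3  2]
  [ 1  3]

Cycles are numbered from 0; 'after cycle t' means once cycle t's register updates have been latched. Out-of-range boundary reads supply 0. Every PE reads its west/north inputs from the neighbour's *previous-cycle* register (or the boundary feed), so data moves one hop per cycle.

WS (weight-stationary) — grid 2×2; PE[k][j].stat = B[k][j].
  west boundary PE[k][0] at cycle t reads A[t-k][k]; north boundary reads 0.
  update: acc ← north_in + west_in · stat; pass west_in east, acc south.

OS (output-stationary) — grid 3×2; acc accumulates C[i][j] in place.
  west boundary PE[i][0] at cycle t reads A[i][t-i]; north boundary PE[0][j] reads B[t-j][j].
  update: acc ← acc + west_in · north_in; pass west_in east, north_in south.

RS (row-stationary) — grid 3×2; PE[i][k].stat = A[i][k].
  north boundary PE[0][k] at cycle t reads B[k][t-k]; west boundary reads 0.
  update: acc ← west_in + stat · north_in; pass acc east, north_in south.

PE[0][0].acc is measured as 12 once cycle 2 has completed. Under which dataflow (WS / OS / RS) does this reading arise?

WS [2×2] PE[0][0] across cycles:
  t=0 PE[0][0]: acc=27 h=9 v=27
  t=1 PE[0][0]: acc=12 h=4 v=12
  t=2 PE[0][0]: acc=12 h=4 v=12
OS [3×2] PE[0][0] across cycles:
  t=0 PE[0][0]: acc=27 h=9 v=3
  t=1 PE[0][0]: acc=32 h=5 v=1
  t=2 PE[0][0]: acc=32 h=0 v=0
RS [3×2] PE[0][0] across cycles:
  t=0 PE[0][0]: acc=27 h=27 v=3
  t=1 PE[0][0]: acc=18 h=18 v=2
  t=2 PE[0][0]: acc=0 h=0 v=0

dataflow = WS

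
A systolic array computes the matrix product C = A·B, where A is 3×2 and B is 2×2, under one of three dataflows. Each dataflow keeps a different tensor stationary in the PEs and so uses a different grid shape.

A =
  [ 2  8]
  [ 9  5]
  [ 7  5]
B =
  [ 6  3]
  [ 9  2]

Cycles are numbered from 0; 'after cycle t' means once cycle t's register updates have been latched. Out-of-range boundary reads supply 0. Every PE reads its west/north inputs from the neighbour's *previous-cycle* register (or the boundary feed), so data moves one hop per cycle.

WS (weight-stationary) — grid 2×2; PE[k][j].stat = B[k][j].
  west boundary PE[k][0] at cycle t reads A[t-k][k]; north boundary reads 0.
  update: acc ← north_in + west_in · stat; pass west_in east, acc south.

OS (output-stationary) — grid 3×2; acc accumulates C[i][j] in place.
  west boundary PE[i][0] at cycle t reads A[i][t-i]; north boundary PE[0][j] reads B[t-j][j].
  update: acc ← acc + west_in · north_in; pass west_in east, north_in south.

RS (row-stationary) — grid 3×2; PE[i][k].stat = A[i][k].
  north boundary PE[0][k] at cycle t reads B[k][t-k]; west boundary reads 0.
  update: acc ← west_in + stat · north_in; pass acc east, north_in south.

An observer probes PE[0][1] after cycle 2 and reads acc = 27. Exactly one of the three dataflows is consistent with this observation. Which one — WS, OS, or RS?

Under WS (2×2), PE[0][1]:
  @0  [0,1]  acc 0  |  →0  ↓0
  @1  [0,1]  acc 6  |  →2  ↓6
  @2  [0,1]  acc 27  |  →9  ↓27
Under OS (3×2), PE[0][1]:
  @0  [0,1]  acc 0  |  →0  ↓0
  @1  [0,1]  acc 6  |  →2  ↓3
  @2  [0,1]  acc 22  |  →8  ↓2
Under RS (3×2), PE[0][1]:
  @0  [0,1]  acc 0  |  →0  ↓0
  @1  [0,1]  acc 84  |  →84  ↓9
  @2  [0,1]  acc 22  |  →22  ↓2

dataflow = WS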